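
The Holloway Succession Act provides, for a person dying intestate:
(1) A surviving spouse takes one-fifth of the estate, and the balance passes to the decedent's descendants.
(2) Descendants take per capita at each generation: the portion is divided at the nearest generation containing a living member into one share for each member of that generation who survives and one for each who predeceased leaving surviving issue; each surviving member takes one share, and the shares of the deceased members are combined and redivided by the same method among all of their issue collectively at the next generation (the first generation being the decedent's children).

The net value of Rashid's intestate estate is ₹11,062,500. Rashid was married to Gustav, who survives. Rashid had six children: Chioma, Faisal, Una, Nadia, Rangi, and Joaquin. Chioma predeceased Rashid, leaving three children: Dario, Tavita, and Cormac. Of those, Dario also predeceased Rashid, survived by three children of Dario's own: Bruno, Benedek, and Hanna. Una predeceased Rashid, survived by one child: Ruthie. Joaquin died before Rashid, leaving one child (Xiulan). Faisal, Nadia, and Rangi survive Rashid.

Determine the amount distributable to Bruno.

Gustav takes one-fifth of ₹11,062,500 = ₹2,212,500. The remaining ₹8,850,000 passes to the descendants.
The descendants' portion (₹8,850,000) is divided at the children's generation into 6 shares of ₹1,475,000. Faisal, Nadia, and Rangi each take ₹1,475,000. The 3 shares of the deceased (Chioma, Una, and Joaquin) are combined into a pool of ₹4,425,000.
That pool (₹4,425,000) is divided at the grandchildren's generation into 5 shares of ₹885,000. Tavita, Cormac, Ruthie, and Xiulan each take ₹885,000. The remaining share for the deceased Dario (₹885,000) is carried to the next generation.
That pool (₹885,000) is divided at the great-grandchildren's generation equally among Bruno, Benedek, and Hanna: ₹295,000 each.

Bruno receives ₹295,000.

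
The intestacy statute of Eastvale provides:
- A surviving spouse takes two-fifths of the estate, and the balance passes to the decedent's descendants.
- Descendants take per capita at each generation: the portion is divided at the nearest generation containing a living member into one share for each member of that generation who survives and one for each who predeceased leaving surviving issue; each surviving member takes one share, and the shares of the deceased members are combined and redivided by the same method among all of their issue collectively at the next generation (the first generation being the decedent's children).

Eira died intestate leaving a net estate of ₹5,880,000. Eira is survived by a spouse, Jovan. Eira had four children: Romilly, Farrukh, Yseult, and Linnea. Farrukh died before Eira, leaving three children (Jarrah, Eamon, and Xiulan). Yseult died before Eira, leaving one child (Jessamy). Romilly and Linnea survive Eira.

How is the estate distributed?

Jovan: ₹2,352,000; Romilly: ₹882,000; Jarrah: ₹441,000; Eamon: ₹441,000; Xiulan: ₹441,000; Jessamy: ₹441,000; Linnea: ₹882,000

Jovan takes two-fifths of ₹5,880,000 = ₹2,352,000. The remaining ₹3,528,000 passes to the descendants.
The descendants' portion (₹3,528,000) is divided at the children's generation into 4 shares of ₹882,000. Romilly and Linnea each take ₹882,000. The 2 shares of the deceased (Farrukh and Yseult) are combined into a pool of ₹1,764,000.
That pool (₹1,764,000) is divided at the grandchildren's generation equally among Jarrah, Eamon, Xiulan, and Jessamy: ₹441,000 each.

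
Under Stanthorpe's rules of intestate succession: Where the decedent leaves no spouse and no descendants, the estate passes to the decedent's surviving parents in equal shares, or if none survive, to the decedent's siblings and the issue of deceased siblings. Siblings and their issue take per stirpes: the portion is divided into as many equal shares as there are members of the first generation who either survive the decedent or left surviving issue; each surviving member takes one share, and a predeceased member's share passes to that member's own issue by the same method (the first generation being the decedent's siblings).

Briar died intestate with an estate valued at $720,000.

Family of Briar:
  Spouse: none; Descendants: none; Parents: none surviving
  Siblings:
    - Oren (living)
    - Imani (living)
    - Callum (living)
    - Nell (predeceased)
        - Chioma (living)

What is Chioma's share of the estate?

The entire $720,000 passes to the siblings and their issue.
That amount ($720,000) is divided into 4 shares of $180,000: Oren, Imani, and Callum each take $180,000; Nell's $180,000 share passes to Nell's issue.
Nell's share ($180,000) passes entirely to Chioma.

Chioma receives $180,000.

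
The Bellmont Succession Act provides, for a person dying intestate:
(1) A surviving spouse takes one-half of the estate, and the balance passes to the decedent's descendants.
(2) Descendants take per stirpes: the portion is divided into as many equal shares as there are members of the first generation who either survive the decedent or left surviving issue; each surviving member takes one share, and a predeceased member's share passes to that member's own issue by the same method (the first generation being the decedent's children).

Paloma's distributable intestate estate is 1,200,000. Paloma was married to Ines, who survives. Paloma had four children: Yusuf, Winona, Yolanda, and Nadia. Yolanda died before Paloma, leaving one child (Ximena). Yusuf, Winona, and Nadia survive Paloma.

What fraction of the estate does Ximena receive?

Ines takes one-half of 1,200,000 = 600,000. The remaining 600,000 passes to the descendants.
The descendants' portion (600,000) is divided into 4 shares of 150,000: Yusuf, Winona, and Nadia each take 150,000; Yolanda's 150,000 share passes to Yolanda's issue.
Yolanda's share (150,000) passes entirely to Ximena.

Ximena receives 1/8 of the estate.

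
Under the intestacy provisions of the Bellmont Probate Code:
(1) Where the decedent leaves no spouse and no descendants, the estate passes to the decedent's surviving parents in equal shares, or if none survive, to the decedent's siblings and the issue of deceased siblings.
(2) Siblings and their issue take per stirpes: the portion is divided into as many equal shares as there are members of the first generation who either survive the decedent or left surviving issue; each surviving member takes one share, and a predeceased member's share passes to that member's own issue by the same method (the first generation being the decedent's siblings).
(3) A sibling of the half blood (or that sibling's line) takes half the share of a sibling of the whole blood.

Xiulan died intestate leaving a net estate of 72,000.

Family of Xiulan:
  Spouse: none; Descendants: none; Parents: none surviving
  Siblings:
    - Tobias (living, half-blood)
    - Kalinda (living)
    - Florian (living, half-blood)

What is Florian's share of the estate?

Florian receives 18,000.

The entire 72,000 passes to the siblings and their issue.
Counting each half-blood sibling's line as half a unit, there are 2 units in 72,000, so one unit is 36,000. Whole-blood lines (Kalinda) take 36,000 each; half-blood lines (Tobias and Florian) take 18,000 each.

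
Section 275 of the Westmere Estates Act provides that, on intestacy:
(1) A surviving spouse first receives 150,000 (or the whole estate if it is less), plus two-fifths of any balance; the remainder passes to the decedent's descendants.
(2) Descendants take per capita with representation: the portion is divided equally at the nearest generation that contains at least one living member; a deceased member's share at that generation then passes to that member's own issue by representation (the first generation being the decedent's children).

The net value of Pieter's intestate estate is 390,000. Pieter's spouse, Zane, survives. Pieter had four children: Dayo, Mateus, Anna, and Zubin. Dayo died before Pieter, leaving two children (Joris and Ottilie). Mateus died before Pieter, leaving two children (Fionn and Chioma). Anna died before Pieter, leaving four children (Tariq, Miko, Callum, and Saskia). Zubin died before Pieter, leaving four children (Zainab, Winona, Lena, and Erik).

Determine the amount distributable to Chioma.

Chioma receives 12,000.

Zane first takes 150,000, leaving a balance of 240,000. Zane then takes two-fifths of the balance (96,000), for a total of 246,000. The remaining 144,000 passes to the descendants.
No child survives, so the initial division is made at the grandchildren's generation.
The descendants' portion (144,000) is divided into 12 shares of 12,000: Joris, Ottilie, Fionn, Chioma, Tariq, Miko, Callum, Saskia, Zainab, Winona, Lena, and Erik each take 12,000.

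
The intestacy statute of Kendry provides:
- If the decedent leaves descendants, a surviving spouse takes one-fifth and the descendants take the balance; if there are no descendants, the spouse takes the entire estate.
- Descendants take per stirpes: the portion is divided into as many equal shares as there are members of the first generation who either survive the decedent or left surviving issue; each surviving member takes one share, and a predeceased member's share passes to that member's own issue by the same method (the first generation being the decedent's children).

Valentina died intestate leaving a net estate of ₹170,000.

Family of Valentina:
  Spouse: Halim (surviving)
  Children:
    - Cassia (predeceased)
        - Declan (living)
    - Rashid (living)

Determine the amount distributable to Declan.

Halim takes one-fifth of ₹170,000 = ₹34,000. The remaining ₹136,000 passes to the descendants.
The descendants' portion (₹136,000) is divided into 2 shares of ₹68,000: Rashid takes ₹68,000; Cassia's ₹68,000 share passes to Cassia's issue.
Cassia's share (₹68,000) passes entirely to Declan.

Declan receives ₹68,000.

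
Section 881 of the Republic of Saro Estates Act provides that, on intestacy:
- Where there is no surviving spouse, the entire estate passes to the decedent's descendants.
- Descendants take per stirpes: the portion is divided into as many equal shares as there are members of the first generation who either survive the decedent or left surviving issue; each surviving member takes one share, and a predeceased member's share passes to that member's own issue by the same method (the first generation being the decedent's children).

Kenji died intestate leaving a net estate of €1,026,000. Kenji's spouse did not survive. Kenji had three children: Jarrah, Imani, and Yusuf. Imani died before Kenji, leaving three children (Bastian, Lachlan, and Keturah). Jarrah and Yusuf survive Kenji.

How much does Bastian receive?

The entire €1,026,000 passes to the descendants.
That amount (€1,026,000) is divided into 3 shares of €342,000: Jarrah and Yusuf each take €342,000; Imani's €342,000 share passes to Imani's issue.
Imani's share (€342,000) is divided into 3 shares of €114,000: Bastian, Lachlan, and Keturah each take €114,000.

Bastian receives €114,000.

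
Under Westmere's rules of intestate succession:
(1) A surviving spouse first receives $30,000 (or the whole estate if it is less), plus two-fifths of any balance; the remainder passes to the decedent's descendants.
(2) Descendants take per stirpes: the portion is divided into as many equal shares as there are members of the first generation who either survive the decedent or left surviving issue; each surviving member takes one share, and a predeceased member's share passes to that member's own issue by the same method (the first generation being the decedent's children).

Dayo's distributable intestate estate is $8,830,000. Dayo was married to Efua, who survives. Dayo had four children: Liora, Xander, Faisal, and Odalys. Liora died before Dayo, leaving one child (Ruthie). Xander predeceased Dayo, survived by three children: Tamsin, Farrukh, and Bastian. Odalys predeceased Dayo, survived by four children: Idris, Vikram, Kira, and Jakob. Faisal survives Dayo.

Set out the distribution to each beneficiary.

Efua first takes $30,000, leaving a balance of $8,800,000. Efua then takes two-fifths of the balance ($3,520,000), for a total of $3,550,000. The remaining $5,280,000 passes to the descendants.
The descendants' portion ($5,280,000) is divided into 4 shares of $1,320,000: Faisal takes $1,320,000; Liora's $1,320,000 share passes to Liora's issue; Xander's $1,320,000 share passes to Xander's issue; Odalys's $1,320,000 share passes to Odalys's issue.
Liora's share ($1,320,000) passes entirely to Ruthie.
Xander's share ($1,320,000) is divided into 3 shares of $440,000: Tamsin, Farrukh, and Bastian each take $440,000.
Odalys's share ($1,320,000) is divided into 4 shares of $330,000: Idris, Vikram, Kira, and Jakob each take $330,000.

Efua: $3,550,000; Ruthie: $1,320,000; Tamsin: $440,000; Farrukh: $440,000; Bastian: $440,000; Faisal: $1,320,000; Idris: $330,000; Vikram: $330,000; Kira: $330,000; Jakob: $330,000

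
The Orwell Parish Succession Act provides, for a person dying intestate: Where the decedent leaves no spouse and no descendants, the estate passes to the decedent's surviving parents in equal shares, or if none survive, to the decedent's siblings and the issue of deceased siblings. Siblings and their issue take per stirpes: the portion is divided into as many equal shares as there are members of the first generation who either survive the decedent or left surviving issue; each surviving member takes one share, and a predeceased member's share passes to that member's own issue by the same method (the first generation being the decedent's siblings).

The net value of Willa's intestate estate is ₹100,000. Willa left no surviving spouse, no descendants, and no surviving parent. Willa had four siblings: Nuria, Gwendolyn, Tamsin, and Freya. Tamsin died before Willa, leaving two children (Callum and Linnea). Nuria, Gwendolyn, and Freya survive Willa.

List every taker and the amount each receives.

Nuria: ₹25,000; Gwendolyn: ₹25,000; Callum: ₹12,500; Linnea: ₹12,500; Freya: ₹25,000

The entire ₹100,000 passes to the siblings and their issue.
That amount (₹100,000) is divided into 4 shares of ₹25,000: Nuria, Gwendolyn, and Freya each take ₹25,000; Tamsin's ₹25,000 share passes to Tamsin's issue.
Tamsin's share (₹25,000) is divided into 2 shares of ₹12,500: Callum and Linnea each take ₹12,500.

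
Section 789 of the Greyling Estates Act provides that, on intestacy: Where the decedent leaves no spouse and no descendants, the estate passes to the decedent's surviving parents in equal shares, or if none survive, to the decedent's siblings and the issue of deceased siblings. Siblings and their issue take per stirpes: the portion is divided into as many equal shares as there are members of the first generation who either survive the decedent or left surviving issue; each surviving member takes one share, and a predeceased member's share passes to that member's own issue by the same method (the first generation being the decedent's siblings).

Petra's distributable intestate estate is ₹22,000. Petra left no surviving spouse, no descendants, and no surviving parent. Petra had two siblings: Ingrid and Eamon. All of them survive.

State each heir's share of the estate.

The entire ₹22,000 passes to the siblings and their issue.
That amount (₹22,000) is divided into 2 shares of ₹11,000: Ingrid and Eamon each take ₹11,000.

Ingrid: ₹11,000; Eamon: ₹11,000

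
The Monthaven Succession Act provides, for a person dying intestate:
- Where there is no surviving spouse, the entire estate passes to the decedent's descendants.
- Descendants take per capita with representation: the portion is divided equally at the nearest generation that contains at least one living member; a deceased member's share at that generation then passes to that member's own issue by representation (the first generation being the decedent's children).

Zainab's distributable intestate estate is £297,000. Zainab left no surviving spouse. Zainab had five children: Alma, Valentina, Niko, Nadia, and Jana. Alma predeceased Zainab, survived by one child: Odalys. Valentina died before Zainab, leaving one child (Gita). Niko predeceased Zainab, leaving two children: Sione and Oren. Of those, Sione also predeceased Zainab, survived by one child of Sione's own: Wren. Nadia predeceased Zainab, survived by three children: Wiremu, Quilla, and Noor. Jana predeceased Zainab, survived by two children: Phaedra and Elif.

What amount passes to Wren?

Wren receives £33,000.

The entire £297,000 passes to the descendants.
No child survives, so the initial division is made at the grandchildren's generation.
That amount (£297,000) is divided into 9 shares of £33,000: Odalys, Gita, Oren, Wiremu, Quilla, Noor, Phaedra, and Elif each take £33,000; Sione's £33,000 share passes to Sione's issue.
Sione's share (£33,000) passes entirely to Wren.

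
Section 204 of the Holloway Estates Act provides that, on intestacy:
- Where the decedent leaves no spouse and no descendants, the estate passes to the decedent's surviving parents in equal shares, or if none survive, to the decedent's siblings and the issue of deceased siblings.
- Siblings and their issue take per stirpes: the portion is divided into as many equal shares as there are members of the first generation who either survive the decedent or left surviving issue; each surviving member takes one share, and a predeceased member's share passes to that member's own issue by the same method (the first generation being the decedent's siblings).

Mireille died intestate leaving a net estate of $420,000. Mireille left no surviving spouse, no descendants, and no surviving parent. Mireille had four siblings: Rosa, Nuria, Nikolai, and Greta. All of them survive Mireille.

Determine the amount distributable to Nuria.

The entire $420,000 passes to the siblings and their issue.
That amount ($420,000) is divided into 4 shares of $105,000: Rosa, Nuria, Nikolai, and Greta each take $105,000.

Nuria receives $105,000.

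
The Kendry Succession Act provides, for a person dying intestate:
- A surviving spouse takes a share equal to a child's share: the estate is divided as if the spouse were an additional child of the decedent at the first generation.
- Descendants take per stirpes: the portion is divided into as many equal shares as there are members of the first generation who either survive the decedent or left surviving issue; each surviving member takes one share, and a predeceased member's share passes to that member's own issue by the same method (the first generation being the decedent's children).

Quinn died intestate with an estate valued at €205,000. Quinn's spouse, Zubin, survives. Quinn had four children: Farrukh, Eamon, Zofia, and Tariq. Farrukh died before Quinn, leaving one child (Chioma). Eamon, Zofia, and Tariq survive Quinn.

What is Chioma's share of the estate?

Chioma receives €41,000.

The spouse counts as an additional share at the children's level, so there are 5 primary shares of €41,000. Zubin takes one such share (€41,000).
The children's combined portion (€164,000) is divided into 4 shares of €41,000: Eamon, Zofia, and Tariq each take €41,000; Farrukh's €41,000 share passes to Farrukh's issue.
Farrukh's share (€41,000) passes entirely to Chioma.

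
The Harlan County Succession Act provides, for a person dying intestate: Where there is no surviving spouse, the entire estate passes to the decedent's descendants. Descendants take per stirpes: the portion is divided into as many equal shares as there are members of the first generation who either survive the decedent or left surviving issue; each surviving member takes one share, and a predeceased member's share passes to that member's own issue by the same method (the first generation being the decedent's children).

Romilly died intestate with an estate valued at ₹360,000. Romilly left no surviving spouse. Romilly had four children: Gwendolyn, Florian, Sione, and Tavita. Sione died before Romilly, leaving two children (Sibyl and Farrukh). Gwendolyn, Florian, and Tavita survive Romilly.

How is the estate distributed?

Gwendolyn: ₹90,000; Florian: ₹90,000; Sibyl: ₹45,000; Farrukh: ₹45,000; Tavita: ₹90,000

The entire ₹360,000 passes to the descendants.
That amount (₹360,000) is divided into 4 shares of ₹90,000: Gwendolyn, Florian, and Tavita each take ₹90,000; Sione's ₹90,000 share passes to Sione's issue.
Sione's share (₹90,000) is divided into 2 shares of ₹45,000: Sibyl and Farrukh each take ₹45,000.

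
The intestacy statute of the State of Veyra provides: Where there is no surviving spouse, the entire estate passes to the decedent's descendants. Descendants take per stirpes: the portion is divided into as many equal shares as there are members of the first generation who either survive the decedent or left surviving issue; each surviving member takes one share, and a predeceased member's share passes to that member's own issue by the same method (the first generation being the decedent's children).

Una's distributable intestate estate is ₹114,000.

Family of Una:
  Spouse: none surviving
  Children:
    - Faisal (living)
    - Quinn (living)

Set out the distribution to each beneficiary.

The entire ₹114,000 passes to the descendants.
That amount (₹114,000) is divided into 2 shares of ₹57,000: Faisal and Quinn each take ₹57,000.

Faisal: ₹57,000; Quinn: ₹57,000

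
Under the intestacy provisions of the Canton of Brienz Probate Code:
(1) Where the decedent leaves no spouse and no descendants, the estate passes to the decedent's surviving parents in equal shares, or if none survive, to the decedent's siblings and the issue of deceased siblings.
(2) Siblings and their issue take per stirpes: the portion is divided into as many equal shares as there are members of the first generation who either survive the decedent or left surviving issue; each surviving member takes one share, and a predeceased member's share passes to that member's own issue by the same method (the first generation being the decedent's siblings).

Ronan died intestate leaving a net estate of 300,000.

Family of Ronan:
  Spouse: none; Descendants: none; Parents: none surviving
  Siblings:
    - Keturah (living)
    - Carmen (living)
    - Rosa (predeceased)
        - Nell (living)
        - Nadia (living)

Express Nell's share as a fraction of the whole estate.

The entire 300,000 passes to the siblings and their issue.
That amount (300,000) is divided into 3 shares of 100,000: Keturah and Carmen each take 100,000; Rosa's 100,000 share passes to Rosa's issue.
Rosa's share (100,000) is divided into 2 shares of 50,000: Nell and Nadia each take 50,000.

Nell receives 1/6 of the estate.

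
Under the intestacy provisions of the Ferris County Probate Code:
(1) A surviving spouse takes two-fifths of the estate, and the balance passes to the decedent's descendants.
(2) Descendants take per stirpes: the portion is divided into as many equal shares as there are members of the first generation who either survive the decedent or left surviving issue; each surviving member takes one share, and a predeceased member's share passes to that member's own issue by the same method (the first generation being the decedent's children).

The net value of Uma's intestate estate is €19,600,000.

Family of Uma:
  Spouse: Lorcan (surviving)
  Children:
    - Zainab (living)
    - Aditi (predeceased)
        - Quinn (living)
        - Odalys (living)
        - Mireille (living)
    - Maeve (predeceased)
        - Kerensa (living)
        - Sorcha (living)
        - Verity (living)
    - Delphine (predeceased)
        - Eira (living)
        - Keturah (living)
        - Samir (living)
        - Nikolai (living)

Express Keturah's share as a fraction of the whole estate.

Keturah receives 3/80 of the estate.

Lorcan takes two-fifths of €19,600,000 = €7,840,000. The remaining €11,760,000 passes to the descendants.
The descendants' portion (€11,760,000) is divided into 4 shares of €2,940,000: Zainab takes €2,940,000; Aditi's €2,940,000 share passes to Aditi's issue; Maeve's €2,940,000 share passes to Maeve's issue; Delphine's €2,940,000 share passes to Delphine's issue.
Aditi's share (€2,940,000) is divided into 3 shares of €980,000: Quinn, Odalys, and Mireille each take €980,000.
Maeve's share (€2,940,000) is divided into 3 shares of €980,000: Kerensa, Sorcha, and Verity each take €980,000.
Delphine's share (€2,940,000) is divided into 4 shares of €735,000: Eira, Keturah, Samir, and Nikolai each take €735,000.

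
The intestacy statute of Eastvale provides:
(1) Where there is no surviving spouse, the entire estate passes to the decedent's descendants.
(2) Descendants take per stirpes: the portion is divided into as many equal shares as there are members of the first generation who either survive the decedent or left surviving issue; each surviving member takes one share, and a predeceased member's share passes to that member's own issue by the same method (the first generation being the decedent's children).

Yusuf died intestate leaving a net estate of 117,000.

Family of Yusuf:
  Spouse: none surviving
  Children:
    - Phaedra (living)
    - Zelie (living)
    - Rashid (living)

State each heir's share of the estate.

Phaedra: 39,000; Zelie: 39,000; Rashid: 39,000

The entire 117,000 passes to the descendants.
That amount (117,000) is divided into 3 shares of 39,000: Phaedra, Zelie, and Rashid each take 39,000.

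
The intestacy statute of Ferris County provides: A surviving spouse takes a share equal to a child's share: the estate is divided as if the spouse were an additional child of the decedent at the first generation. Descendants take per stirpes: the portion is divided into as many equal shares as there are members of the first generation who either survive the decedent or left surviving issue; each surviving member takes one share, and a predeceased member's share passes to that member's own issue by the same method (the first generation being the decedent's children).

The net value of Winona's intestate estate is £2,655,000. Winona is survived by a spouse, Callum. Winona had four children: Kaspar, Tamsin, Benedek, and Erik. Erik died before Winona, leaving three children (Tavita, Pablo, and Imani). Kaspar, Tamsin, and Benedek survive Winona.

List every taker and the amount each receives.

The spouse counts as an additional share at the children's level, so there are 5 primary shares of £531,000. Callum takes one such share (£531,000).
The children's combined portion (£2,124,000) is divided into 4 shares of £531,000: Kaspar, Tamsin, and Benedek each take £531,000; Erik's £531,000 share passes to Erik's issue.
Erik's share (£531,000) is divided into 3 shares of £177,000: Tavita, Pablo, and Imani each take £177,000.

Callum: £531,000; Kaspar: £531,000; Tamsin: £531,000; Benedek: £531,000; Tavita: £177,000; Pablo: £177,000; Imani: £177,000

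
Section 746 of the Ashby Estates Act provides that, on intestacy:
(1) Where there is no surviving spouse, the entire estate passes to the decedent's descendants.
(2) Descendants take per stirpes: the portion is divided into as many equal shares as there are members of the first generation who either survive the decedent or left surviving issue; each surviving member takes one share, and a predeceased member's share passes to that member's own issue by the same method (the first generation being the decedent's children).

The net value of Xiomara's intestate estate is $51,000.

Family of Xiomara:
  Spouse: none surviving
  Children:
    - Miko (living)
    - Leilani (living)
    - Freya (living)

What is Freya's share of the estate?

The entire $51,000 passes to the descendants.
That amount ($51,000) is divided into 3 shares of $17,000: Miko, Leilani, and Freya each take $17,000.

Freya receives $17,000.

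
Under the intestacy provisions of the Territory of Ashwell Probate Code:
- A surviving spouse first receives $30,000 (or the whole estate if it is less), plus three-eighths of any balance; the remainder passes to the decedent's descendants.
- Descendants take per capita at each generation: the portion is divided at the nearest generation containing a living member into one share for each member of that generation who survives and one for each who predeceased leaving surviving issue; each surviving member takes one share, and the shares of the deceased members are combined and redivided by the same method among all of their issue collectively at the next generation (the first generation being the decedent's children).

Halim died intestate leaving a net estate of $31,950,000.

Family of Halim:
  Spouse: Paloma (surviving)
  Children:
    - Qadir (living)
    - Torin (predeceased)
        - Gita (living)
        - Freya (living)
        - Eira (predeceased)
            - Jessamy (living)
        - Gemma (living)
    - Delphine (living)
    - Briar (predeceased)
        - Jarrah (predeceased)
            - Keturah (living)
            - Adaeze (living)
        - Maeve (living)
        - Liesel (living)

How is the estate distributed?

Paloma: $12,000,000; Qadir: $4,987,500; Gita: $1,425,000; Freya: $1,425,000; Jessamy: $950,000; Gemma: $1,425,000; Delphine: $4,987,500; Keturah: $950,000; Adaeze: $950,000; Maeve: $1,425,000; Liesel: $1,425,000

Paloma first takes $30,000, leaving a balance of $31,920,000. Paloma then takes three-eighths of the balance ($11,970,000), for a total of $12,000,000. The remaining $19,950,000 passes to the descendants.
The descendants' portion ($19,950,000) is divided at the children's generation into 4 shares of $4,987,500. Qadir and Delphine each take $4,987,500. The 2 shares of the deceased (Torin and Briar) are combined into a pool of $9,975,000.
That pool ($9,975,000) is divided at the grandchildren's generation into 7 shares of $1,425,000. Gita, Freya, Gemma, Maeve, and Liesel each take $1,425,000. The 2 shares of the deceased (Eira and Jarrah) are combined into a pool of $2,850,000.
That pool ($2,850,000) is divided at the great-grandchildren's generation equally among Jessamy, Keturah, and Adaeze: $950,000 each.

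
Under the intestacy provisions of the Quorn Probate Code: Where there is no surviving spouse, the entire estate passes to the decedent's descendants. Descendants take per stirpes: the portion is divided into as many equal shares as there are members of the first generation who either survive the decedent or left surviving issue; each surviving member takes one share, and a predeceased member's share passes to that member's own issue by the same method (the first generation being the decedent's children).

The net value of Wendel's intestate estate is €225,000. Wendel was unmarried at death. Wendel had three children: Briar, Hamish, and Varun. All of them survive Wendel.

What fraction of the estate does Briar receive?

Briar receives 1/3 of the estate.

The entire €225,000 passes to the descendants.
That amount (€225,000) is divided into 3 shares of €75,000: Briar, Hamish, and Varun each take €75,000.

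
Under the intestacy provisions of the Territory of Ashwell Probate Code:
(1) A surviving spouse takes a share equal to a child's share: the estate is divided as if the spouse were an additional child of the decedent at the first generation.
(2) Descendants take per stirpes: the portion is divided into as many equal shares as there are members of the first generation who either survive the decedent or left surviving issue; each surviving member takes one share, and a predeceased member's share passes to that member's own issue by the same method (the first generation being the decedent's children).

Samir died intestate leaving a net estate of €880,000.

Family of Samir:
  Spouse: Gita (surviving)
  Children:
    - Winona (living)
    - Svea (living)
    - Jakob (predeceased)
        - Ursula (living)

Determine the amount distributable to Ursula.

The spouse counts as an additional share at the children's level, so there are 4 primary shares of €220,000. Gita takes one such share (€220,000).
The children's combined portion (€660,000) is divided into 3 shares of €220,000: Winona and Svea each take €220,000; Jakob's €220,000 share passes to Jakob's issue.
Jakob's share (€220,000) passes entirely to Ursula.

Ursula receives €220,000.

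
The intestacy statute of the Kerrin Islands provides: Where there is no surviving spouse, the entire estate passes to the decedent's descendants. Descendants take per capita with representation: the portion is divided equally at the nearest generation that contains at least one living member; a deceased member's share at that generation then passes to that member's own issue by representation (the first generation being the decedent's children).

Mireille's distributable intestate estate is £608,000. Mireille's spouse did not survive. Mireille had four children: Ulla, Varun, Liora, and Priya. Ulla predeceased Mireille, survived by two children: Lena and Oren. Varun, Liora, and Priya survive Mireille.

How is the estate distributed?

Lena: £76,000; Oren: £76,000; Varun: £152,000; Liora: £152,000; Priya: £152,000

The entire £608,000 passes to the descendants.
That amount (£608,000) is divided into 4 shares of £152,000: Varun, Liora, and Priya each take £152,000; Ulla's £152,000 share passes to Ulla's issue.
Ulla's share (£152,000) is divided into 2 shares of £76,000: Lena and Oren each take £76,000.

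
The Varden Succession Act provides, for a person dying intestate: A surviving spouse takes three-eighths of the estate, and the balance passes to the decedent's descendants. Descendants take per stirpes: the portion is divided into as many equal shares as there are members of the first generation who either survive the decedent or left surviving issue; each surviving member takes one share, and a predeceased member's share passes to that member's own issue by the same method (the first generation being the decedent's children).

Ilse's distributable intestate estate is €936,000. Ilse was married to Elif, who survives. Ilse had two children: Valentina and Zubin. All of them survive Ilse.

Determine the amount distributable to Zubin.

Zubin receives €292,500.

Elif takes three-eighths of €936,000 = €351,000. The remaining €585,000 passes to the descendants.
The descendants' portion (€585,000) is divided into 2 shares of €292,500: Valentina and Zubin each take €292,500.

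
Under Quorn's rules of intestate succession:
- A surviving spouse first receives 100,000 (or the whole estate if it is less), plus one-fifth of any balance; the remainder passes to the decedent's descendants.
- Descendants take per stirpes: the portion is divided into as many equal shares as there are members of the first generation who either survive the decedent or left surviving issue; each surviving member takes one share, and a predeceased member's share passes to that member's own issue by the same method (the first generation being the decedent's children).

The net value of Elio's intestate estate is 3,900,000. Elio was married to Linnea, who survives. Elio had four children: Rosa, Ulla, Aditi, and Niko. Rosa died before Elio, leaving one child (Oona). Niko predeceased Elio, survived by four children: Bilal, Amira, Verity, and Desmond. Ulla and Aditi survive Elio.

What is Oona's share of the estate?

Oona receives 760,000.

Linnea first takes 100,000, leaving a balance of 3,800,000. Linnea then takes one-fifth of the balance (760,000), for a total of 860,000. The remaining 3,040,000 passes to the descendants.
The descendants' portion (3,040,000) is divided into 4 shares of 760,000: Ulla and Aditi each take 760,000; Rosa's 760,000 share passes to Rosa's issue; Niko's 760,000 share passes to Niko's issue.
Rosa's share (760,000) passes entirely to Oona.
Niko's share (760,000) is divided into 4 shares of 190,000: Bilal, Amira, Verity, and Desmond each take 190,000.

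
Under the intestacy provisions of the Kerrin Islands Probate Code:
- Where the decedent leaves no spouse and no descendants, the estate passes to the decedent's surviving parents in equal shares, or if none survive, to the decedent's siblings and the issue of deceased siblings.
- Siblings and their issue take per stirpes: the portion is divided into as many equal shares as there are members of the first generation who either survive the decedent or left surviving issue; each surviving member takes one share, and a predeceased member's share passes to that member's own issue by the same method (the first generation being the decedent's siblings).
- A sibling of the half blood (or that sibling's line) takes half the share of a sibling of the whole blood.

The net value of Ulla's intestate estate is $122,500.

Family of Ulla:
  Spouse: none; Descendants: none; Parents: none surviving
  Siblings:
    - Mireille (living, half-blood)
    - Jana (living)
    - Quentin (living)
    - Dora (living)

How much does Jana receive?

Jana receives $35,000.

The entire $122,500 passes to the siblings and their issue.
Counting each half-blood sibling's line as half a unit, there are 7/2 units in $122,500, so one unit is $35,000. Whole-blood lines (Jana, Quentin, and Dora) take $35,000 each; half-blood lines (Mireille) take $17,500 each.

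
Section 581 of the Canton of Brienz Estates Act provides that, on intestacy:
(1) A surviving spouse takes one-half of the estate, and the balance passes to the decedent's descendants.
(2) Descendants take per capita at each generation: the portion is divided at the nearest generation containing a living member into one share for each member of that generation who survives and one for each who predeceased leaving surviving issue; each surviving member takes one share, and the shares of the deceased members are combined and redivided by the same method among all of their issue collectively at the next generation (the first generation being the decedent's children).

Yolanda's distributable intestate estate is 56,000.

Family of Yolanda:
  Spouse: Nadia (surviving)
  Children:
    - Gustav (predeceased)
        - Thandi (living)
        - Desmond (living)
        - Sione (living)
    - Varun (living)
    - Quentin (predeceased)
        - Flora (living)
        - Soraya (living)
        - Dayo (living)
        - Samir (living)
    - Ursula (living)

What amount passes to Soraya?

Soraya receives 2,000.

Nadia takes one-half of 56,000 = 28,000. The remaining 28,000 passes to the descendants.
The descendants' portion (28,000) is divided at the children's generation into 4 shares of 7,000. Varun and Ursula each take 7,000. The 2 shares of the deceased (Gustav and Quentin) are combined into a pool of 14,000.
That pool (14,000) is divided at the grandchildren's generation equally among Thandi, Desmond, Sione, Flora, Soraya, Dayo, and Samir: 2,000 each.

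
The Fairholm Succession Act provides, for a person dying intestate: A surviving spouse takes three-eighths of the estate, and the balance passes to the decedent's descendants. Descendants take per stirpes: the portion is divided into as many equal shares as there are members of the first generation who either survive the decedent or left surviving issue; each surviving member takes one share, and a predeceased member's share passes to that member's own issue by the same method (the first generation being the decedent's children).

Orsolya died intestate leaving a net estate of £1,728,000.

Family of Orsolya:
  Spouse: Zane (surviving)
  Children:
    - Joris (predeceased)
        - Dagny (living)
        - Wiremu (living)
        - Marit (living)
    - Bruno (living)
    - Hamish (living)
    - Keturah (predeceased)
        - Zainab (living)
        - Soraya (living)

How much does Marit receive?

Marit receives £90,000.

Zane takes three-eighths of £1,728,000 = £648,000. The remaining £1,080,000 passes to the descendants.
The descendants' portion (£1,080,000) is divided into 4 shares of £270,000: Bruno and Hamish each take £270,000; Joris's £270,000 share passes to Joris's issue; Keturah's £270,000 share passes to Keturah's issue.
Joris's share (£270,000) is divided into 3 shares of £90,000: Dagny, Wiremu, and Marit each take £90,000.
Keturah's share (£270,000) is divided into 2 shares of £135,000: Zainab and Soraya each take £135,000.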